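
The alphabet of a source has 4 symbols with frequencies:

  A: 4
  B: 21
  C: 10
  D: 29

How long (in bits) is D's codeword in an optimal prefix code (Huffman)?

Build the tree from the bottom:
merge A(4) and C(10): 14
merge 14 and B(21): 35
merge D(29) and 35: 64
D is a child of the root — depth 1, so its codeword is a single bit.

1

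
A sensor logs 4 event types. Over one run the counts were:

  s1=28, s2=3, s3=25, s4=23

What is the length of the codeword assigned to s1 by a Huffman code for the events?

Repeatedly merge the two smallest:
s2(3) + s4(23) → 26
s3(25) + 26 → 51
s1(28) + 51 → 79
s1 is merged only at the final step, so code length = 1.

1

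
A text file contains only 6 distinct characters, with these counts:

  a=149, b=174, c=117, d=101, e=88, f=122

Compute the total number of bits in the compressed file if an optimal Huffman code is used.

1930

Build the Huffman tree bottom-up:
combine e(88), d(101) → 189
combine c(117), f(122) → 239
combine a(149), b(174) → 323
combine 189, 239 → 428
combine 323, 428 → 751
Total encoded bits = sum of merged weights = 189 + 239 + 323 + 428 + 751 = 1930.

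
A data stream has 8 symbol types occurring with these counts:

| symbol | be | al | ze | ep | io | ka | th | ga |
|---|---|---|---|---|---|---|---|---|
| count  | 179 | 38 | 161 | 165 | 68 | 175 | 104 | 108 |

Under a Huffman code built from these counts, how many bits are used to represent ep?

Huffman merges, smallest pair first:
combine al(38), io(68) → 106
combine th(104), 106 → 210
combine ga(108), ze(161) → 269
combine ep(165), ka(175) → 340
combine be(179), 210 → 389
combine 269, 340 → 609
combine 389, 609 → 998
ep's leaf is at depth 3, giving a 3-bit codeword.

3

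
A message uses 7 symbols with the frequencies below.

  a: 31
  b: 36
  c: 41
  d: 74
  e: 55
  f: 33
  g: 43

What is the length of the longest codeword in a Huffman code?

3

Merge the two lowest-weight nodes at each step:
merge a(31) and f(33): 64
merge b(36) and c(41): 77
merge g(43) and e(55): 98
merge 64 and d(74): 138
merge 77 and 98: 175
merge 138 and 175: 313
The first pair merged (a, f) ends up deepest, at depth 3.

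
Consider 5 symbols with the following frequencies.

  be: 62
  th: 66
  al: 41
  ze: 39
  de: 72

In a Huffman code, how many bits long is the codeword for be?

2

Build the tree from the bottom:
combine ze(39), al(41) → 80
combine be(62), th(66) → 128
combine de(72), 80 → 152
combine 128, 152 → 280
be's leaf is at depth 2, giving a 2-bit codeword.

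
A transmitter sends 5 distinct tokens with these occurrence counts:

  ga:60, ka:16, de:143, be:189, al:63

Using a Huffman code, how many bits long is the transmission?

968

Merge the two smallest weights repeatedly:
merge ka(16) and ga(60): 76
merge al(63) and 76: 139
merge 139 and de(143): 282
merge be(189) and 282: 471
Total encoded bits = sum of merged weights = 76 + 139 + 282 + 471 = 968.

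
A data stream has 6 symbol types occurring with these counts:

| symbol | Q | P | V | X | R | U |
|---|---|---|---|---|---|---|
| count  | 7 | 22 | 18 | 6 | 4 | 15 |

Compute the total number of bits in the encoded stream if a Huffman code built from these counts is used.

171

Greedily combine the two least-frequent nodes:
R(4) + X(6) → 10
Q(7) + 10 → 17
U(15) + 17 → 32
V(18) + P(22) → 40
32 + 40 → 72
Each symbol's bit-cost is frequency × depth; summing gives 171 bits (equivalently 10 + 17 + 32 + 40 + 72).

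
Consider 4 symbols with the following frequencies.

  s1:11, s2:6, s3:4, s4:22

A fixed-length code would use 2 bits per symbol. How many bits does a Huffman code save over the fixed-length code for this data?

12

Fixed-length: 2 bits × 43 symbols = 86 bits.
Huffman merges:
combine s3(4), s2(6) → 10
combine 10, s1(11) → 21
combine 21, s4(22) → 43
Huffman total = 10 + 21 + 43 = 74 bits.
Saving = 86 − 74 = 12 bits.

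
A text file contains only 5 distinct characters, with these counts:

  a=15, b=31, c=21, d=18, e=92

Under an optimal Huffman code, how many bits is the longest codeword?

Merge the two lowest-weight nodes at each step:
merge a(15) and d(18): 33
merge c(21) and b(31): 52
merge 33 and 52: 85
merge 85 and e(92): 177
The rarest symbols sit at the bottom; the longest codeword is 3 bits.

3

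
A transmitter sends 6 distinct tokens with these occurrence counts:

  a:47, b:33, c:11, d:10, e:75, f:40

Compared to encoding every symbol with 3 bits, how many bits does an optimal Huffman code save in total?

141

Fixed-length: 3 bits × 216 symbols = 648 bits.
Huffman merges:
d(10) + c(11) → 21
21 + b(33) → 54
f(40) + a(47) → 87
54 + e(75) → 129
87 + 129 → 216
Huffman total = 21 + 54 + 87 + 129 + 216 = 507 bits.
Saving = 648 − 507 = 141 bits.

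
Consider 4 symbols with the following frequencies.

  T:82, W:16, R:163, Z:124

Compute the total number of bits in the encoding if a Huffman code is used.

Greedily combine the two least-frequent nodes:
W(16) + T(82) → 98
98 + Z(124) → 222
R(163) + 222 → 385
Total encoded bits = sum of merged weights = 98 + 222 + 385 = 705.

705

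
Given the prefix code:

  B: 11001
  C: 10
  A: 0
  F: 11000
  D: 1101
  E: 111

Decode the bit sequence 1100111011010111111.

BDCCEE

Read left to right; each codeword is recognised as soon as it completes (prefix code):
  11001→B | 1101→D | 10→C | 10→C | 111→E | 111→E
Decoded message: BDCCEE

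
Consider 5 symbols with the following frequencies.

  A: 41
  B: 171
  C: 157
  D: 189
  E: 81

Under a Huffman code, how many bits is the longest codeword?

Merge the two lowest-weight nodes at each step:
combine A(41), E(81) → 122
combine 122, C(157) → 279
combine B(171), D(189) → 360
combine 279, 360 → 639
The rarest symbols sit at the bottom; the longest codeword is 3 bits.

3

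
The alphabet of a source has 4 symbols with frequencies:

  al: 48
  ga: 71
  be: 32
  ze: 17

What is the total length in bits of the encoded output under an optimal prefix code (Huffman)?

Merge the two smallest weights repeatedly:
merge ze(17) and be(32): 49
merge al(48) and 49: 97
merge ga(71) and 97: 168
The encoded length is the sum of every internal node's weight: 49 + 97 + 168 = 314 bits.

314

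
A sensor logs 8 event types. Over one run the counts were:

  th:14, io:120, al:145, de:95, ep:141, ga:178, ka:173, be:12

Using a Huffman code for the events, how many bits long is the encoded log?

2430

Merge the two smallest weights repeatedly:
combine be(12), th(14) → 26
combine 26, de(95) → 121
combine io(120), 121 → 241
combine ep(141), al(145) → 286
combine ka(173), ga(178) → 351
combine 241, 286 → 527
combine 351, 527 → 878
Each symbol's bit-cost is frequency × depth; summing gives 2430 bits (equivalently 26 + 121 + 241 + 286 + 351 + 527 + 878).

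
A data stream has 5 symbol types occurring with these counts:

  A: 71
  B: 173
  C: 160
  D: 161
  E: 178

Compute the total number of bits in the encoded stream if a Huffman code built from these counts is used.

1717

Build the Huffman tree bottom-up:
merge A(71) and C(160): 231
merge D(161) and B(173): 334
merge E(178) and 231: 409
merge 334 and 409: 743
Total encoded bits = sum of merged weights = 231 + 334 + 409 + 743 = 1717.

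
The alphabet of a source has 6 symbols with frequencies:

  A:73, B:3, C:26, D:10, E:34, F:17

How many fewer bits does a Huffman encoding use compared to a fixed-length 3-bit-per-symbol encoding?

137

Fixed-length: 3 bits × 163 symbols = 489 bits.
Huffman merges:
merge B(3) and D(10): 13
merge 13 and F(17): 30
merge C(26) and 30: 56
merge E(34) and 56: 90
merge A(73) and 90: 163
Huffman total = 13 + 30 + 56 + 90 + 163 = 352 bits.
Saving = 489 − 352 = 137 bits.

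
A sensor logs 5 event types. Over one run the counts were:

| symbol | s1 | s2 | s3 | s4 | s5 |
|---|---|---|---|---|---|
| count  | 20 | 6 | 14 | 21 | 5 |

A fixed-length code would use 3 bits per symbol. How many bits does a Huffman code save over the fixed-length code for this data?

Fixed-length: 3 bits × 66 symbols = 198 bits.
Huffman merges:
combine s5(5), s2(6) → 11
combine 11, s3(14) → 25
combine s1(20), s4(21) → 41
combine 25, 41 → 66
Huffman total = 11 + 25 + 41 + 66 = 143 bits.
Saving = 198 − 143 = 55 bits.

55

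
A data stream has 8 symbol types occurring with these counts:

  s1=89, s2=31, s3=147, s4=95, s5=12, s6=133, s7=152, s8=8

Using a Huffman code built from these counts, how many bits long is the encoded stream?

Build the Huffman tree bottom-up:
s8(8) + s5(12) → 20
20 + s2(31) → 51
51 + s1(89) → 140
s4(95) + s6(133) → 228
140 + s3(147) → 287
s7(152) + 228 → 380
287 + 380 → 667
Total encoded bits = sum of merged weights = 20 + 51 + 140 + 228 + 287 + 380 + 667 = 1773.

1773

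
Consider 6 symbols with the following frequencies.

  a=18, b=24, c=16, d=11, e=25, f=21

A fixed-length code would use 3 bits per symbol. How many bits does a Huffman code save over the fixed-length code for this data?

Fixed-length: 3 bits × 115 symbols = 345 bits.
Huffman merges:
merge d(11) and c(16): 27
merge a(18) and f(21): 39
merge b(24) and e(25): 49
merge 27 and 39: 66
merge 49 and 66: 115
Huffman total = 27 + 39 + 49 + 66 + 115 = 296 bits.
Saving = 345 − 296 = 49 bits.

49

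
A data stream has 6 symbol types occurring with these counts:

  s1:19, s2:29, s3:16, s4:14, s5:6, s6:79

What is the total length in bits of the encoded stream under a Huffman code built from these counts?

Greedily combine the two least-frequent nodes:
s5(6) + s4(14) → 20
s3(16) + s1(19) → 35
20 + s2(29) → 49
35 + 49 → 84
s6(79) + 84 → 163
Each symbol's bit-cost is frequency × depth; summing gives 351 bits (equivalently 20 + 35 + 49 + 84 + 163).

351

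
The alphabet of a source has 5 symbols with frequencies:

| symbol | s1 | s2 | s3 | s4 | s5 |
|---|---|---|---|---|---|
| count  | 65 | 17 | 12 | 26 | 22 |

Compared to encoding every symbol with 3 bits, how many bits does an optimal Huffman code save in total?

Fixed-length: 3 bits × 142 symbols = 426 bits.
Huffman merges:
merge s3(12) and s2(17): 29
merge s5(22) and s4(26): 48
merge 29 and 48: 77
merge s1(65) and 77: 142
Huffman total = 29 + 48 + 77 + 142 = 296 bits.
Saving = 426 − 296 = 130 bits.

130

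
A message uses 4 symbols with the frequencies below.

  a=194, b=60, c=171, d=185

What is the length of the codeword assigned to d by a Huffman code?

2

Huffman merges, smallest pair first:
b(60) + c(171) → 231
d(185) + a(194) → 379
231 + 379 → 610
d's leaf is at depth 2, giving a 2-bit codeword.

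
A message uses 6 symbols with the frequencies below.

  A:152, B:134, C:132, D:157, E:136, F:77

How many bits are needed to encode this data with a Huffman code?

2055

Build the Huffman tree bottom-up:
merge F(77) and C(132): 209
merge B(134) and E(136): 270
merge A(152) and D(157): 309
merge 209 and 270: 479
merge 309 and 479: 788
Each symbol's bit-cost is frequency × depth; summing gives 2055 bits (equivalently 209 + 270 + 309 + 479 + 788).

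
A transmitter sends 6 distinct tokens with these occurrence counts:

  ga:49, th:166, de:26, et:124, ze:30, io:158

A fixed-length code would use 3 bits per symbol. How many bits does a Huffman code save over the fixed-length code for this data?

Fixed-length: 3 bits × 553 symbols = 1659 bits.
Huffman merges:
de(26) + ze(30) → 56
ga(49) + 56 → 105
105 + et(124) → 229
io(158) + th(166) → 324
229 + 324 → 553
Huffman total = 56 + 105 + 229 + 324 + 553 = 1267 bits.
Saving = 1659 − 1267 = 392 bits.

392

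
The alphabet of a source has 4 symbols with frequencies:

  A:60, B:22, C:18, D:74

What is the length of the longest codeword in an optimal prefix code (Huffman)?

3

Merge the two lowest-weight nodes at each step:
combine C(18), B(22) → 40
combine 40, A(60) → 100
combine D(74), 100 → 174
Maximum depth reached is 3.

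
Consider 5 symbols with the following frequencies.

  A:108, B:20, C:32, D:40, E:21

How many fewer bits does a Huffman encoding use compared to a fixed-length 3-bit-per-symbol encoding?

Fixed-length: 3 bits × 221 symbols = 663 bits.
Huffman merges:
combine B(20), E(21) → 41
combine C(32), D(40) → 72
combine 41, 72 → 113
combine A(108), 113 → 221
Huffman total = 41 + 72 + 113 + 221 = 447 bits.
Saving = 663 − 447 = 216 bits.

216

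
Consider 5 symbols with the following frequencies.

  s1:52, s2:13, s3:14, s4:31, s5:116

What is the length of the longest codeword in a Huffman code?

4

Merge the two lowest-weight nodes at each step:
merge s2(13) and s3(14): 27
merge 27 and s4(31): 58
merge s1(52) and 58: 110
merge 110 and s5(116): 226
The first pair merged (s2, s3) ends up deepest, at depth 4.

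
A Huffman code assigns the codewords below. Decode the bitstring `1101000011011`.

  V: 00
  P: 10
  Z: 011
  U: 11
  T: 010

UTVZZ

Read left to right; each codeword is recognised as soon as it completes (prefix code):
  11→U | 010→T | 00→V | 011→Z | 011→Z
Decoded message: UTVZZ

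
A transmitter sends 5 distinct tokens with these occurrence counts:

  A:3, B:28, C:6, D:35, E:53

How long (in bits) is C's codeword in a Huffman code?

Repeatedly merge the two smallest:
merge A(3) and C(6): 9
merge 9 and B(28): 37
merge D(35) and 37: 72
merge E(53) and 72: 125
C sits 4 levels below the root, so its codeword is 4 bits.

4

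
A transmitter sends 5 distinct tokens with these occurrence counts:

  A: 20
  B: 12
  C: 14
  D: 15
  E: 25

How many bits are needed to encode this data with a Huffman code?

198

Merge the two smallest weights repeatedly:
combine B(12), C(14) → 26
combine D(15), A(20) → 35
combine E(25), 26 → 51
combine 35, 51 → 86
Total encoded bits = sum of merged weights = 26 + 35 + 51 + 86 = 198.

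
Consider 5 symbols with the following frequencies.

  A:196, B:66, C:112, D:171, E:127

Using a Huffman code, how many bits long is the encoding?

Greedily combine the two least-frequent nodes:
B(66) + C(112) → 178
E(127) + D(171) → 298
178 + A(196) → 374
298 + 374 → 672
The encoded length is the sum of every internal node's weight: 178 + 298 + 374 + 672 = 1522 bits.

1522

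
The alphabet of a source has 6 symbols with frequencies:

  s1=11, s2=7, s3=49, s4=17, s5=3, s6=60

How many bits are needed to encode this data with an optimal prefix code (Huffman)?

303

Greedily combine the two least-frequent nodes:
combine s5(3), s2(7) → 10
combine 10, s1(11) → 21
combine s4(17), 21 → 38
combine 38, s3(49) → 87
combine s6(60), 87 → 147
Each symbol's bit-cost is frequency × depth; summing gives 303 bits (equivalently 10 + 21 + 38 + 87 + 147).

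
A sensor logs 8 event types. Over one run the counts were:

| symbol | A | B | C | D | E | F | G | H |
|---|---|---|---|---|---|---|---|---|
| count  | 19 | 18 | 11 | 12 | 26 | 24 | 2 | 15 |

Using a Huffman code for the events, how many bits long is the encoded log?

368

Merge the two smallest weights repeatedly:
G(2) + C(11) → 13
D(12) + 13 → 25
H(15) + B(18) → 33
A(19) + F(24) → 43
25 + E(26) → 51
33 + 43 → 76
51 + 76 → 127
Each symbol's bit-cost is frequency × depth; summing gives 368 bits (equivalently 13 + 25 + 33 + 43 + 51 + 76 + 127).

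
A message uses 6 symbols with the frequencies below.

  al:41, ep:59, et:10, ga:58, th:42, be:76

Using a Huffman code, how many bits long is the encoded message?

716

Greedily combine the two least-frequent nodes:
et(10) + al(41) → 51
th(42) + 51 → 93
ga(58) + ep(59) → 117
be(76) + 93 → 169
117 + 169 → 286
Total encoded bits = sum of merged weights = 51 + 93 + 117 + 169 + 286 = 716.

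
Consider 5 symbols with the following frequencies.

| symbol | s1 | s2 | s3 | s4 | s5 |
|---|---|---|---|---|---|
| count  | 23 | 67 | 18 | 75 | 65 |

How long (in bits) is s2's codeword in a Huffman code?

Build the tree from the bottom:
s3(18) + s1(23) → 41
41 + s5(65) → 106
s2(67) + s4(75) → 142
106 + 142 → 248
s2 sits 2 levels below the root, so its codeword is 2 bits.

2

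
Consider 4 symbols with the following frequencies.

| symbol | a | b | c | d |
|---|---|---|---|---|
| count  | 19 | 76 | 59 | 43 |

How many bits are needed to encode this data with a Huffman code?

380

Merge the two smallest weights repeatedly:
merge a(19) and d(43): 62
merge c(59) and 62: 121
merge b(76) and 121: 197
Each symbol's bit-cost is frequency × depth; summing gives 380 bits (equivalently 62 + 121 + 197).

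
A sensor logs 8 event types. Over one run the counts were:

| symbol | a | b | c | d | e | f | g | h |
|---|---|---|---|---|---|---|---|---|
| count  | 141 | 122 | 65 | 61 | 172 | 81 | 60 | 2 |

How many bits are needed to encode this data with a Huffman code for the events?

1984

Build the Huffman tree bottom-up:
h(2) + g(60) → 62
d(61) + 62 → 123
c(65) + f(81) → 146
b(122) + 123 → 245
a(141) + 146 → 287
e(172) + 245 → 417
287 + 417 → 704
The encoded length is the sum of every internal node's weight: 62 + 123 + 146 + 245 + 287 + 417 + 704 = 1984 bits.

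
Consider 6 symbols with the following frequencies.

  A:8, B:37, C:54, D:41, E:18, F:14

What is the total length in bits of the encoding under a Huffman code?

Greedily combine the two least-frequent nodes:
A(8) + F(14) → 22
E(18) + 22 → 40
B(37) + 40 → 77
D(41) + C(54) → 95
77 + 95 → 172
Each symbol's bit-cost is frequency × depth; summing gives 406 bits (equivalently 22 + 40 + 77 + 95 + 172).

406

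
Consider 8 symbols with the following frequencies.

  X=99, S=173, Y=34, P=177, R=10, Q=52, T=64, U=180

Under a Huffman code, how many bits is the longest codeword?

6

Merge the two lowest-weight nodes at each step:
merge R(10) and Y(34): 44
merge 44 and Q(52): 96
merge T(64) and 96: 160
merge X(99) and 160: 259
merge S(173) and P(177): 350
merge U(180) and 259: 439
merge 350 and 439: 789
The first pair merged (R, Y) ends up deepest, at depth 6.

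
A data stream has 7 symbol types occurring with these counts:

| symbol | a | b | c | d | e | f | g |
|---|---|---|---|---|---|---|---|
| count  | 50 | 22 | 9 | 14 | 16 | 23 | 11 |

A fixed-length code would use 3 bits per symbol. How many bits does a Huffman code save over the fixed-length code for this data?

53

Fixed-length: 3 bits × 145 symbols = 435 bits.
Huffman merges:
combine c(9), g(11) → 20
combine d(14), e(16) → 30
combine 20, b(22) → 42
combine f(23), 30 → 53
combine 42, a(50) → 92
combine 53, 92 → 145
Huffman total = 20 + 30 + 42 + 53 + 92 + 145 = 382 bits.
Saving = 435 − 382 = 53 bits.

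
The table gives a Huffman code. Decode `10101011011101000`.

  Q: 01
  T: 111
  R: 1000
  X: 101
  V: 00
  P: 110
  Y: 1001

XQQXPR

Read left to right; each codeword is recognised as soon as it completes (prefix code):
  101→X | 01→Q | 01→Q | 101→X | 110→P | 1000→R
Decoded message: XQQXPR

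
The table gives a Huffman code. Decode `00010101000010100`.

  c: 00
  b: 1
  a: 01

Read left to right; each codeword is recognised as soon as it completes (prefix code):
  00→c | 01→a | 01→a | 01→a | 00→c | 00→c | 1→b | 01→a | 00→c
Decoded message: caaaccbac

caaaccbac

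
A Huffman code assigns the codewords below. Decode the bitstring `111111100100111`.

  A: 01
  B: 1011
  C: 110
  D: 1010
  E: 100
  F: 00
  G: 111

GGEEG

Read left to right; each codeword is recognised as soon as it completes (prefix code):
  111→G | 111→G | 100→E | 100→E | 111→G
Decoded message: GGEEG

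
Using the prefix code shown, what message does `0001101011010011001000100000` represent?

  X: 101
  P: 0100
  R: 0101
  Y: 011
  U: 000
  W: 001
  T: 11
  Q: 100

Read left to right; each codeword is recognised as soon as it completes (prefix code):
  000→U | 11→T | 0101→R | 101→X | 001→W | 100→Q | 100→Q | 0100→P | 000→U
Decoded message: UTRXWQQPU

UTRXWQQPU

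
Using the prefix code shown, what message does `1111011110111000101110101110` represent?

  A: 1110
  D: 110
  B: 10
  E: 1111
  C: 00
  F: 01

Read left to right; each codeword is recognised as soon as it completes (prefix code):
  1111→E | 01→F | 1110→A | 1110→A | 00→C | 10→B | 1110→A | 10→B | 1110→A
Decoded message: EFAACBABA

EFAACBABA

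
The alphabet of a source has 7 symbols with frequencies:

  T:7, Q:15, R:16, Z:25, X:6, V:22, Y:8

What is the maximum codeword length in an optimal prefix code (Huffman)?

Merge the two lowest-weight nodes at each step:
X(6) + T(7) → 13
Y(8) + 13 → 21
Q(15) + R(16) → 31
21 + V(22) → 43
Z(25) + 31 → 56
43 + 56 → 99
The rarest symbols sit at the bottom; the longest codeword is 4 bits.

4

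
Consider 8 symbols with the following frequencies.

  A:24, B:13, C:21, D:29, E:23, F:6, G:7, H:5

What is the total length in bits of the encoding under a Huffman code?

360

Build the Huffman tree bottom-up:
merge H(5) and F(6): 11
merge G(7) and 11: 18
merge B(13) and 18: 31
merge C(21) and E(23): 44
merge A(24) and D(29): 53
merge 31 and 44: 75
merge 53 and 75: 128
Total encoded bits = sum of merged weights = 11 + 18 + 31 + 44 + 53 + 75 + 128 = 360.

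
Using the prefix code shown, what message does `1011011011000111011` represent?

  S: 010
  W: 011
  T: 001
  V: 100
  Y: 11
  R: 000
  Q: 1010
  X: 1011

XWWRYX

Read left to right; each codeword is recognised as soon as it completes (prefix code):
  1011→X | 011→W | 011→W | 000→R | 11→Y | 1011→X
Decoded message: XWWRYX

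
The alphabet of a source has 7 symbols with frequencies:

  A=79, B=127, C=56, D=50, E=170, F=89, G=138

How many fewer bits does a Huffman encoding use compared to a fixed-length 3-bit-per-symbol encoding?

Fixed-length: 3 bits × 709 symbols = 2127 bits.
Huffman merges:
D(50) + C(56) → 106
A(79) + F(89) → 168
106 + B(127) → 233
G(138) + 168 → 306
E(170) + 233 → 403
306 + 403 → 709
Huffman total = 106 + 168 + 233 + 306 + 403 + 709 = 1925 bits.
Saving = 2127 − 1925 = 202 bits.

202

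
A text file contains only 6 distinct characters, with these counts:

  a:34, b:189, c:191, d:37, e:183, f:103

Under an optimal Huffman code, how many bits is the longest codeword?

Merge the two lowest-weight nodes at each step:
a(34) + d(37) → 71
71 + f(103) → 174
174 + e(183) → 357
b(189) + c(191) → 380
357 + 380 → 737
Maximum depth reached is 4.

4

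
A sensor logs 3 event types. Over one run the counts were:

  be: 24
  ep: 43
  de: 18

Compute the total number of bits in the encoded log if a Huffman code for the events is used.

127

Merge the two smallest weights repeatedly:
combine de(18), be(24) → 42
combine 42, ep(43) → 85
Total encoded bits = sum of merged weights = 42 + 85 = 127.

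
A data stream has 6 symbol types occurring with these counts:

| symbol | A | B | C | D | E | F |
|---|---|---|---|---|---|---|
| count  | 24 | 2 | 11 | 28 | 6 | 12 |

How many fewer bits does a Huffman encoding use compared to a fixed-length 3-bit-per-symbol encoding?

Fixed-length: 3 bits × 83 symbols = 249 bits.
Huffman merges:
B(2) + E(6) → 8
8 + C(11) → 19
F(12) + 19 → 31
A(24) + D(28) → 52
31 + 52 → 83
Huffman total = 8 + 19 + 31 + 52 + 83 = 193 bits.
Saving = 249 − 193 = 56 bits.

56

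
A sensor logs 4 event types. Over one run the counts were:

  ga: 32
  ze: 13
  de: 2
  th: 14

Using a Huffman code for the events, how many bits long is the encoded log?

105

Greedily combine the two least-frequent nodes:
combine de(2), ze(13) → 15
combine th(14), 15 → 29
combine 29, ga(32) → 61
Each symbol's bit-cost is frequency × depth; summing gives 105 bits (equivalently 15 + 29 + 61).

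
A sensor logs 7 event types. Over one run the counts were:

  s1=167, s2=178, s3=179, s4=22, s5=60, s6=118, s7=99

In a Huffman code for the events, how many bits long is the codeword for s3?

Huffman merges, smallest pair first:
combine s4(22), s5(60) → 82
combine 82, s7(99) → 181
combine s6(118), s1(167) → 285
combine s2(178), s3(179) → 357
combine 181, 285 → 466
combine 357, 466 → 823
s3 sits 2 levels below the root, so its codeword is 2 bits.

2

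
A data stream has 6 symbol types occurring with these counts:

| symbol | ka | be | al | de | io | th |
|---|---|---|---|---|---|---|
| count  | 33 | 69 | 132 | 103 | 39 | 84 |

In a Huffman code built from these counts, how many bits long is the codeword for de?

2

Huffman merges, smallest pair first:
ka(33) + io(39) → 72
be(69) + 72 → 141
th(84) + de(103) → 187
al(132) + 141 → 273
187 + 273 → 460
The subtree containing de is merged 2 times, so code length = 2.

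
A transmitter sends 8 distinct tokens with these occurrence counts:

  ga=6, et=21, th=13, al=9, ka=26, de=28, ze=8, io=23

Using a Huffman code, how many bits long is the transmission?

384

Greedily combine the two least-frequent nodes:
merge ga(6) and ze(8): 14
merge al(9) and th(13): 22
merge 14 and et(21): 35
merge 22 and io(23): 45
merge ka(26) and de(28): 54
merge 35 and 45: 80
merge 54 and 80: 134
Each symbol's bit-cost is frequency × depth; summing gives 384 bits (equivalently 14 + 22 + 35 + 45 + 54 + 80 + 134).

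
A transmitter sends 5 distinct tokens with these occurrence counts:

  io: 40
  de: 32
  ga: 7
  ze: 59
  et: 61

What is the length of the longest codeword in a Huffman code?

Merge the two lowest-weight nodes at each step:
merge ga(7) and de(32): 39
merge 39 and io(40): 79
merge ze(59) and et(61): 120
merge 79 and 120: 199
The first pair merged (ga, de) ends up deepest, at depth 3.

3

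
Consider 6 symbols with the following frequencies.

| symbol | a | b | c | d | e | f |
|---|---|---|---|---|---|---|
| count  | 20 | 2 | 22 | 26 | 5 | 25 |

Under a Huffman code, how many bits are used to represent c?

Repeatedly merge the two smallest:
b(2) + e(5) → 7
7 + a(20) → 27
c(22) + f(25) → 47
d(26) + 27 → 53
47 + 53 → 100
c sits 2 levels below the root, so its codeword is 2 bits.

2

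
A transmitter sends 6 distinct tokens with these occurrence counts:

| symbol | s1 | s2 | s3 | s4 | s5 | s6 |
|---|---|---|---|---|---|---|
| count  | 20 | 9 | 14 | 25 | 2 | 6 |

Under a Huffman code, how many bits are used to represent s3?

2

Repeatedly merge the two smallest:
combine s5(2), s6(6) → 8
combine 8, s2(9) → 17
combine s3(14), 17 → 31
combine s1(20), s4(25) → 45
combine 31, 45 → 76
s3 sits 2 levels below the root, so its codeword is 2 bits.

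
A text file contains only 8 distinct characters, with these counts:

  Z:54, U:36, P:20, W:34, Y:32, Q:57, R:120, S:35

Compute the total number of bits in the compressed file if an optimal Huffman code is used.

Greedily combine the two least-frequent nodes:
combine P(20), Y(32) → 52
combine W(34), S(35) → 69
combine U(36), 52 → 88
combine Z(54), Q(57) → 111
combine 69, 88 → 157
combine 111, R(120) → 231
combine 157, 231 → 388
The encoded length is the sum of every internal node's weight: 52 + 69 + 88 + 111 + 157 + 231 + 388 = 1096 bits.

1096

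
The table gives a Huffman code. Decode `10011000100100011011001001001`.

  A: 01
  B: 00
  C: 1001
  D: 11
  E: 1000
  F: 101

CECBAFCBC

Read left to right; each codeword is recognised as soon as it completes (prefix code):
  1001→C | 1000→E | 1001→C | 00→B | 01→A | 101→F | 1001→C | 00→B | 1001→C
Decoded message: CECBAFCBC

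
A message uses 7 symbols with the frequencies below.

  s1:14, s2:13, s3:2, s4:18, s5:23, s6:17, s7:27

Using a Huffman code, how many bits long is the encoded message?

Greedily combine the two least-frequent nodes:
s3(2) + s2(13) → 15
s1(14) + 15 → 29
s6(17) + s4(18) → 35
s5(23) + s7(27) → 50
29 + 35 → 64
50 + 64 → 114
The encoded length is the sum of every internal node's weight: 15 + 29 + 35 + 50 + 64 + 114 = 307 bits.

307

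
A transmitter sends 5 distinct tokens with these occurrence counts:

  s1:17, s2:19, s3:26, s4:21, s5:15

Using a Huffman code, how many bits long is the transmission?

Greedily combine the two least-frequent nodes:
merge s5(15) and s1(17): 32
merge s2(19) and s4(21): 40
merge s3(26) and 32: 58
merge 40 and 58: 98
Each symbol's bit-cost is frequency × depth; summing gives 228 bits (equivalently 32 + 40 + 58 + 98).

228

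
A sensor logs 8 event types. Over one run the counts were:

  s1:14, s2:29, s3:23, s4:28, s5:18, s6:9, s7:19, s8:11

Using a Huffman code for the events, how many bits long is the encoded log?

444

Greedily combine the two least-frequent nodes:
s6(9) + s8(11) → 20
s1(14) + s5(18) → 32
s7(19) + 20 → 39
s3(23) + s4(28) → 51
s2(29) + 32 → 61
39 + 51 → 90
61 + 90 → 151
Total encoded bits = sum of merged weights = 20 + 32 + 39 + 51 + 61 + 90 + 151 = 444.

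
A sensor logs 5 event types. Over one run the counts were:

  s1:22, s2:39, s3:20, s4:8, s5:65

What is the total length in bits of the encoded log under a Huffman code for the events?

Build the Huffman tree bottom-up:
s4(8) + s3(20) → 28
s1(22) + 28 → 50
s2(39) + 50 → 89
s5(65) + 89 → 154
The encoded length is the sum of every internal node's weight: 28 + 50 + 89 + 154 = 321 bits.

321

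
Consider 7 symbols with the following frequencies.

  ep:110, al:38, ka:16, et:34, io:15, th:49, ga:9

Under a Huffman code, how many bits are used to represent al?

Huffman merges, smallest pair first:
ga(9) + io(15) → 24
ka(16) + 24 → 40
et(34) + al(38) → 72
40 + th(49) → 89
72 + 89 → 161
ep(110) + 161 → 271
al's leaf is at depth 3, giving a 3-bit codeword.

3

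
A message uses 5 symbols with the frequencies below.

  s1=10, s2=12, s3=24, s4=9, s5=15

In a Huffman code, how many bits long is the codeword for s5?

Repeatedly merge the two smallest:
s4(9) + s1(10) → 19
s2(12) + s5(15) → 27
19 + s3(24) → 43
27 + 43 → 70
The subtree containing s5 is merged 2 times, so code length = 2.

2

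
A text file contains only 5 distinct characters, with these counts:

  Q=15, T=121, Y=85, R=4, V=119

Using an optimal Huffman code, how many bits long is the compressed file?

690

Build the Huffman tree bottom-up:
merge R(4) and Q(15): 19
merge 19 and Y(85): 104
merge 104 and V(119): 223
merge T(121) and 223: 344
Total encoded bits = sum of merged weights = 19 + 104 + 223 + 344 = 690.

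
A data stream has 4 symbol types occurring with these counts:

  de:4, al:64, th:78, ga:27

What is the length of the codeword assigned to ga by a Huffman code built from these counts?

3

Build the tree from the bottom:
de(4) + ga(27) → 31
31 + al(64) → 95
th(78) + 95 → 173
ga's leaf is at depth 3, giving a 3-bit codeword.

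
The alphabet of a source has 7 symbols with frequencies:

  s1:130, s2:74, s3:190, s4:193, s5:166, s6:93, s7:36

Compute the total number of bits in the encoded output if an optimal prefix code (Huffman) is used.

Greedily combine the two least-frequent nodes:
s7(36) + s2(74) → 110
s6(93) + 110 → 203
s1(130) + s5(166) → 296
s3(190) + s4(193) → 383
203 + 296 → 499
383 + 499 → 882
Each symbol's bit-cost is frequency × depth; summing gives 2373 bits (equivalently 110 + 203 + 296 + 383 + 499 + 882).

2373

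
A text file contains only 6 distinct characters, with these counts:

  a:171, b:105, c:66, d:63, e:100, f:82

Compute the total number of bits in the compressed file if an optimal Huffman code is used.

1485

Merge the two smallest weights repeatedly:
combine d(63), c(66) → 129
combine f(82), e(100) → 182
combine b(105), 129 → 234
combine a(171), 182 → 353
combine 234, 353 → 587
Each symbol's bit-cost is frequency × depth; summing gives 1485 bits (equivalently 129 + 182 + 234 + 353 + 587).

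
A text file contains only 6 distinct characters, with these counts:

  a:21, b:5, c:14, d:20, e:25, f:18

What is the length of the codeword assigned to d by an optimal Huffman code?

Build the tree from the bottom:
merge b(5) and c(14): 19
merge f(18) and 19: 37
merge d(20) and a(21): 41
merge e(25) and 37: 62
merge 41 and 62: 103
d's leaf is at depth 2, giving a 2-bit codeword.

2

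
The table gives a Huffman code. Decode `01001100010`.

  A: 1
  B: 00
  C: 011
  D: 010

Read left to right; each codeword is recognised as soon as it completes (prefix code):
  010→D | 011→C | 00→B | 010→D
Decoded message: DCBD

DCBD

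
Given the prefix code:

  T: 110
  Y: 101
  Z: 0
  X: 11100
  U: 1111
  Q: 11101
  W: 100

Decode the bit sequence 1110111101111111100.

Read left to right; each codeword is recognised as soon as it completes (prefix code):
  11101→Q | 11101→Q | 1111→U | 11100→X
Decoded message: QQUX

QQUX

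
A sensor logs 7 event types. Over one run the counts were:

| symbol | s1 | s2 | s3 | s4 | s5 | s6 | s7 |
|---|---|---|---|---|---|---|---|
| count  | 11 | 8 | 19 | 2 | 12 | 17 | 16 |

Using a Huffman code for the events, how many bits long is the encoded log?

Merge the two smallest weights repeatedly:
combine s4(2), s2(8) → 10
combine 10, s1(11) → 21
combine s5(12), s7(16) → 28
combine s6(17), s3(19) → 36
combine 21, 28 → 49
combine 36, 49 → 85
Total encoded bits = sum of merged weights = 10 + 21 + 28 + 36 + 49 + 85 = 229.

229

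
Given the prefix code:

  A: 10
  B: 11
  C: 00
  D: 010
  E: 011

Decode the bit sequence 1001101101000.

Read left to right; each codeword is recognised as soon as it completes (prefix code):
  10→A | 011→E | 011→E | 010→D | 00→C
Decoded message: AEEDC

AEEDC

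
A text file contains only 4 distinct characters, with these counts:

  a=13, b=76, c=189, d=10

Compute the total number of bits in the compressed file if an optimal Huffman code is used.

410

Greedily combine the two least-frequent nodes:
merge d(10) and a(13): 23
merge 23 and b(76): 99
merge 99 and c(189): 288
Total encoded bits = sum of merged weights = 23 + 99 + 288 = 410.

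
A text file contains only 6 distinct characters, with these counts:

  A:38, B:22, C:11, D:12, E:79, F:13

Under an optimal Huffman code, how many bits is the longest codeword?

Merge the two lowest-weight nodes at each step:
combine C(11), D(12) → 23
combine F(13), B(22) → 35
combine 23, 35 → 58
combine A(38), 58 → 96
combine E(79), 96 → 175
The first pair merged (C, D) ends up deepest, at depth 4.

4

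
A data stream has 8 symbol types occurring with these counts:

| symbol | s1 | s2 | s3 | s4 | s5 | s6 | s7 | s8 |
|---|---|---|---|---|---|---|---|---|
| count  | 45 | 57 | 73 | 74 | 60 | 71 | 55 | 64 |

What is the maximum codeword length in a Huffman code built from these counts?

Merge the two lowest-weight nodes at each step:
merge s1(45) and s7(55): 100
merge s2(57) and s5(60): 117
merge s8(64) and s6(71): 135
merge s3(73) and s4(74): 147
merge 100 and 117: 217
merge 135 and 147: 282
merge 217 and 282: 499
The rarest symbols sit at the bottom; the longest codeword is 3 bits.

3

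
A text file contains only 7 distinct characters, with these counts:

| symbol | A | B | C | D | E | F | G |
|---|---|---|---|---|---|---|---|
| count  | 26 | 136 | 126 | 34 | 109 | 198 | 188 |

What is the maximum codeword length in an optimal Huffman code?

4

Merge the two lowest-weight nodes at each step:
combine A(26), D(34) → 60
combine 60, E(109) → 169
combine C(126), B(136) → 262
combine 169, G(188) → 357
combine F(198), 262 → 460
combine 357, 460 → 817
The first pair merged (A, D) ends up deepest, at depth 4.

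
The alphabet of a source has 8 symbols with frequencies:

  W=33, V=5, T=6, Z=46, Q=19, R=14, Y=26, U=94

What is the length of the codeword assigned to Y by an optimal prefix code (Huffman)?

Huffman merges, smallest pair first:
merge V(5) and T(6): 11
merge 11 and R(14): 25
merge Q(19) and 25: 44
merge Y(26) and W(33): 59
merge 44 and Z(46): 90
merge 59 and 90: 149
merge U(94) and 149: 243
Y's leaf is at depth 3, giving a 3-bit codeword.

3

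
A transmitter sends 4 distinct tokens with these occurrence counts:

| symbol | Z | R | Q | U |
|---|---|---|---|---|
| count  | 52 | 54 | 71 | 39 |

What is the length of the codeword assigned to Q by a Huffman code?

2

Build the tree from the bottom:
U(39) + Z(52) → 91
R(54) + Q(71) → 125
91 + 125 → 216
Q's leaf is at depth 2, giving a 2-bit codeword.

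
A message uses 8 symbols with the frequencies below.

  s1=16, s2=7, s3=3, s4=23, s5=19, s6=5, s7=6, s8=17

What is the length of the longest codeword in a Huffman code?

Merge the two lowest-weight nodes at each step:
s3(3) + s6(5) → 8
s7(6) + s2(7) → 13
8 + 13 → 21
s1(16) + s8(17) → 33
s5(19) + 21 → 40
s4(23) + 33 → 56
40 + 56 → 96
The rarest symbols sit at the bottom; the longest codeword is 4 bits.

4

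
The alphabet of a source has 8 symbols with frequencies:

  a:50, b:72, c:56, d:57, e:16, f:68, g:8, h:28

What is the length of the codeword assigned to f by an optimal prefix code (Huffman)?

2

Build the tree from the bottom:
combine g(8), e(16) → 24
combine 24, h(28) → 52
combine a(50), 52 → 102
combine c(56), d(57) → 113
combine f(68), b(72) → 140
combine 102, 113 → 215
combine 140, 215 → 355
f sits 2 levels below the root, so its codeword is 2 bits.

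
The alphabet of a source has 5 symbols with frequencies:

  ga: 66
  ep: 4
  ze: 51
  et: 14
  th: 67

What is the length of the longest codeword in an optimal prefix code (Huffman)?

3

Merge the two lowest-weight nodes at each step:
combine ep(4), et(14) → 18
combine 18, ze(51) → 69
combine ga(66), th(67) → 133
combine 69, 133 → 202
The first pair merged (ep, et) ends up deepest, at depth 3.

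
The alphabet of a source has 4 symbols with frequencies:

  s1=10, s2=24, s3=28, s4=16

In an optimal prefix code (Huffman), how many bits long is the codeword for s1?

Repeatedly merge the two smallest:
s1(10) + s4(16) → 26
s2(24) + 26 → 50
s3(28) + 50 → 78
s1's leaf is at depth 3, giving a 3-bit codeword.

3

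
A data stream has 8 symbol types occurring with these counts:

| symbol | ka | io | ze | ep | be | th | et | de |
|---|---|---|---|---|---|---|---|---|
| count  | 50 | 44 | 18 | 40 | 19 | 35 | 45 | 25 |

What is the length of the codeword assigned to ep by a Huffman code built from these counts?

Repeatedly merge the two smallest:
ze(18) + be(19) → 37
de(25) + th(35) → 60
37 + ep(40) → 77
io(44) + et(45) → 89
ka(50) + 60 → 110
77 + 89 → 166
110 + 166 → 276
ep sits 3 levels below the root, so its codeword is 3 bits.

3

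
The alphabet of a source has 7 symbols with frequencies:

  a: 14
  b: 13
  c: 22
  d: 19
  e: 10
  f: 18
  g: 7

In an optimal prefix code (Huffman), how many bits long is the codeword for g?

4

Huffman merges, smallest pair first:
g(7) + e(10) → 17
b(13) + a(14) → 27
17 + f(18) → 35
d(19) + c(22) → 41
27 + 35 → 62
41 + 62 → 103
The subtree containing g is merged 4 times, so code length = 4.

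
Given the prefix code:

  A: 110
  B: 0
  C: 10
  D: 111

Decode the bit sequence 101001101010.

CCBACC

Read left to right; each codeword is recognised as soon as it completes (prefix code):
  10→C | 10→C | 0→B | 110→A | 10→C | 10→C
Decoded message: CCBACC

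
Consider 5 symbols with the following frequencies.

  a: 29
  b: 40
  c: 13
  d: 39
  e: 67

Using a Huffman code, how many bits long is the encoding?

418

Merge the two smallest weights repeatedly:
c(13) + a(29) → 42
d(39) + b(40) → 79
42 + e(67) → 109
79 + 109 → 188
The encoded length is the sum of every internal node's weight: 42 + 79 + 109 + 188 = 418 bits.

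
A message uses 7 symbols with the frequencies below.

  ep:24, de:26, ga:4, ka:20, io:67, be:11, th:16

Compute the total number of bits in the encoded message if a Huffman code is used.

416

Build the Huffman tree bottom-up:
combine ga(4), be(11) → 15
combine 15, th(16) → 31
combine ka(20), ep(24) → 44
combine de(26), 31 → 57
combine 44, 57 → 101
combine io(67), 101 → 168
Total encoded bits = sum of merged weights = 15 + 31 + 44 + 57 + 101 + 168 = 416.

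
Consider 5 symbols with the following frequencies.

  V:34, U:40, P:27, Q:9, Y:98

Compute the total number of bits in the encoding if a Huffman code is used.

424

Build the Huffman tree bottom-up:
merge Q(9) and P(27): 36
merge V(34) and 36: 70
merge U(40) and 70: 110
merge Y(98) and 110: 208
The encoded length is the sum of every internal node's weight: 36 + 70 + 110 + 208 = 424 bits.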